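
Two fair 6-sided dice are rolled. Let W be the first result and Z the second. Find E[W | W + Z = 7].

7/2

P(W + Z = 7) = 1/6.
Summing W·P(x,y) over outcomes with W + Z = 7 gives 7/12.
E[W | W + Z = 7] = (7/12) / (1/6) = 7/2.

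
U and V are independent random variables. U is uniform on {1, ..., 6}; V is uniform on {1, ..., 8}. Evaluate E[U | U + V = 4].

Outcomes with U + V = 4: (1,3), (2,2), (3,1), each with probability 1/48.
E[U | U + V = 4] = (1 + 2 + 3) / 3 = 2.

2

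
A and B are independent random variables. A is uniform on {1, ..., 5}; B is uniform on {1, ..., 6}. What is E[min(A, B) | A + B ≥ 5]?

21/8

P(A + B ≥ 5) = 4/5.
Summing min(A,B)·P(x,y) over outcomes with A + B ≥ 5 gives 21/10.
E[min(A, B) | A + B ≥ 5] = (21/10) / (4/5) = 21/8.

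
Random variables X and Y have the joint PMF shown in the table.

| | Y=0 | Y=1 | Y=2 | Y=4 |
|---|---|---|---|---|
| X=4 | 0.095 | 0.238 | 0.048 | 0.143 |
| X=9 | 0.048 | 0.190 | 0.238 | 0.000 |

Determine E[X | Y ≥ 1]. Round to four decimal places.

6.4971

P(Y ≥ 1) = 0.857.
Σ X·P over the event = 4·(0.238) + 4·(0.048) + 4·(0.143) + 9·(0.190) + 9·(0.238) = 5.568.
E[X | Y ≥ 1] = (5.568) / (0.857) = 6.4971.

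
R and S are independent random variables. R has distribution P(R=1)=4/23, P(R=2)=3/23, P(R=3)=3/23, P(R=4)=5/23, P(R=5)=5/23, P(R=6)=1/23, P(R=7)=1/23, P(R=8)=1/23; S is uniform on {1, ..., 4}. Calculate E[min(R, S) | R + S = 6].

15/8

P(R + S = 6) = 4/23.
Summing min(R,S)·P(x,y) over outcomes with R + S = 6 gives 15/46.
E[min(R, S) | R + S = 6] = (15/46) / (4/23) = 15/8.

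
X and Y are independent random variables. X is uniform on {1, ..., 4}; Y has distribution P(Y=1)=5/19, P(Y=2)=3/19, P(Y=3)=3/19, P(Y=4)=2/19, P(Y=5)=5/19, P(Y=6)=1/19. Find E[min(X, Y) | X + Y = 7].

P(X + Y = 7) = 11/76.
Summing min(X,Y)·P(x,y) over outcomes with X + Y = 7 gives 13/38.
E[min(X, Y) | X + Y = 7] = (13/38) / (11/76) = 26/11.

26/11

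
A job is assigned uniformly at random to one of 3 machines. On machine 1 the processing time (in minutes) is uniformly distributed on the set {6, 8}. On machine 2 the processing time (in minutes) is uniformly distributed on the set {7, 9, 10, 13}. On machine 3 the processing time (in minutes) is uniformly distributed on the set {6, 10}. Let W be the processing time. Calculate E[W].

E[W | machine 1] = (6+8)/2 = 7.
E[W | machine 2] = (7+9+10+13)/4 = 39/4.
E[W | machine 3] = (6+10)/2 = 8.
By the law of total expectation,
E[W] = (1/3)·(7) + (1/3)·(39/4) + (1/3)·(8) = 33/4.

33/4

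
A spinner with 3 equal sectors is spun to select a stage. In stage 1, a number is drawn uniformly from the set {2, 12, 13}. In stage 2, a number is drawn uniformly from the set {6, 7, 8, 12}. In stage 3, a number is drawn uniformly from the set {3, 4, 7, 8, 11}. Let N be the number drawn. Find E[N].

E[N | stage 1] = (2+12+13)/3 = 9.
E[N | stage 2] = (6+7+8+12)/4 = 33/4.
E[N | stage 3] = (3+4+7+8+11)/5 = 33/5.
E[N] = (1/3)·(9) + (1/3)·(33/4) + (1/3)·(33/5) = 159/20.

159/20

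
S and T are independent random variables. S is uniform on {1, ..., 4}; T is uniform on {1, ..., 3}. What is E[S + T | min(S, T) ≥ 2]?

Outcomes with min(S, T) ≥ 2: (2,2), (2,3), (3,2), (3,3), (4,2), (4,3), each with probability 1/12.
E[S + T | min(S, T) ≥ 2] = (4 + 5 + 5 + 6 + 6 + 7) / 6 = 11/2.

11/2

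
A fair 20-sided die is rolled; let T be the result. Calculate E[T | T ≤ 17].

9

P(T ≤ 17) = 17/20.
E[T | T ≤ 17] = (153/20) / (17/20) = 9.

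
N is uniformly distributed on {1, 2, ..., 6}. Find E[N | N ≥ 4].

5

Given N ≥ 4, N is equally likely to be any of {4, 5, 6}.
E[N | N ≥ 4] = (4 + 5 + 6) / 3 = 5.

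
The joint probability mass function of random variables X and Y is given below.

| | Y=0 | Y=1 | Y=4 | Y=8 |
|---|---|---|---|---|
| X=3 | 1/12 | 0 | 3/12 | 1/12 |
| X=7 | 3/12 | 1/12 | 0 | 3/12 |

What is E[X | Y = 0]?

P(Y = 0) = 1/3.
Σ X·P over the event = 3·(1/12) + 7·(3/12) = 2.
E[X | Y = 0] = (2) / (1/3) = 6.

6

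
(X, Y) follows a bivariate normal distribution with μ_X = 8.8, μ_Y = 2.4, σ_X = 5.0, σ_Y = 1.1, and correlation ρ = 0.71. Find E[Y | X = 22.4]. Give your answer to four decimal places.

4.5243

E[Y | X=x] = μ_Y + ρ(σ_Y/σ_X)(x − μ_X) for jointly normal variables.
E[Y | X=22.4] = 2.4 + (0.71)·(1.1/5.0)·(22.4 − (8.8)) = 2.4 + (0.1562)·(13.6) = 4.5243.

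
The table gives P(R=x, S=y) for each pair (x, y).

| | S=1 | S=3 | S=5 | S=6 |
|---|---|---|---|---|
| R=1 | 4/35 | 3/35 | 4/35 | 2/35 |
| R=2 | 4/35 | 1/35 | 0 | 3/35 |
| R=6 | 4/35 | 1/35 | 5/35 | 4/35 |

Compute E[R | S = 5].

P(S = 5) = 9/35.
Σ R·P over the event = 1·(4/35) + 6·(5/35) = 34/35.
E[R | S = 5] = (34/35) / (9/35) = 34/9.

34/9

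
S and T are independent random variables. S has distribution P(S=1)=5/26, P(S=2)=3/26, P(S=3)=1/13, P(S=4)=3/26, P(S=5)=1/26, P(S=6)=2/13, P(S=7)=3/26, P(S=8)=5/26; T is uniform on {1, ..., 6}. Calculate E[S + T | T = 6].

275/26

P(T = 6) = 1/6.
Summing (S+T)·P(x,y) over outcomes with T = 6 gives 275/156.
E[S + T | T = 6] = (275/156) / (1/6) = 275/26.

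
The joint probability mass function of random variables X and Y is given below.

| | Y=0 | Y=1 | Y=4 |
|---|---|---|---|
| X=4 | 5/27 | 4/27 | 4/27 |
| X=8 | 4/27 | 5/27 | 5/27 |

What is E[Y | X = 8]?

25/14

P(X = 8) = 14/27.
Σ Y·P over the event = 0·(4/27) + 1·(5/27) + 4·(5/27) = 25/27.
E[Y | X = 8] = (25/27) / (14/27) = 25/14.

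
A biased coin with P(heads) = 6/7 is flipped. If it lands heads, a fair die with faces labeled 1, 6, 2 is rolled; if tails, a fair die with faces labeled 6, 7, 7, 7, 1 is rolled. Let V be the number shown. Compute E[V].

118/35

E[V | heads] = (1+6+2)/3 = 3.
E[V | tails] = (6+7+7+7+1)/5 = 28/5.
By the law of total expectation,
E[V] = (6/7)·(3) + (1/7)·(28/5) = 118/35.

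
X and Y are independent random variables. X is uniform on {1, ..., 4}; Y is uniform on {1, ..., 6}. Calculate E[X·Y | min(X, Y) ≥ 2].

12

P(min(X, Y) ≥ 2) = 5/8.
Summing XY·P(x,y) over outcomes with min(X, Y) ≥ 2 gives 15/2.
E[X·Y | min(X, Y) ≥ 2] = (15/2) / (5/8) = 12.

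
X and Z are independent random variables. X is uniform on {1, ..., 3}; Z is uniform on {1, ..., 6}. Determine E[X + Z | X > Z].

P(X > Z) = 1/6.
Summing (X+Z)·P(x,y) over outcomes with X > Z gives 2/3.
E[X + Z | X > Z] = (2/3) / (1/6) = 4.

4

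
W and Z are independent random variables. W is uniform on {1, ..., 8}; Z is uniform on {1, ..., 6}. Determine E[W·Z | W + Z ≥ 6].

P(W + Z ≥ 6) = 19/24.
Summing WZ·P(x,y) over outcomes with W + Z ≥ 6 gives 721/48.
E[W·Z | W + Z ≥ 6] = (721/48) / (19/24) = 721/38.

721/38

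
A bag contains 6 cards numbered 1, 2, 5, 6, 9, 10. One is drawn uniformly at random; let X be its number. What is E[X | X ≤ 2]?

3/2

P(X ≤ 2) = 1/3.
Σ over the event: 1·1/6 + 2·1/6 = 1/2.
E[X | X ≤ 2] = (1/2) / (1/3) = 3/2.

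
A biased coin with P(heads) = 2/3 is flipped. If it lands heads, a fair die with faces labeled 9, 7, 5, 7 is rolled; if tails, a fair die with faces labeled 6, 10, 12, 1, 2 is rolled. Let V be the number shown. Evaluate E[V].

E[V | heads] = (9+7+5+7)/4 = 7.
E[V | tails] = (6+10+12+1+2)/5 = 31/5.
By the law of total expectation,
E[V] = (2/3)·(7) + (1/3)·(31/5) = 101/15.

101/15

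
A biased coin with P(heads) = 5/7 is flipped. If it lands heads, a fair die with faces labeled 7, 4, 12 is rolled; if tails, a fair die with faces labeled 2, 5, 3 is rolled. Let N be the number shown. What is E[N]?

45/7

E[N | heads] = (7+4+12)/3 = 23/3.
E[N | tails] = (2+5+3)/3 = 10/3.
E[N] = (5/7)·(23/3) + (2/7)·(10/3) = 45/7.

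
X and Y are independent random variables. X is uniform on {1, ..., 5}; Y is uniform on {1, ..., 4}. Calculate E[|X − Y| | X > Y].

2

Outcomes with X > Y: (2,1), (3,1), (3,2), (4,1), (4,2), (4,3), (5,1), (5,2), (5,3), (5,4), each with probability 1/20.
E[|X − Y| | X > Y] = (1 + 2 + 1 + 3 + 2 + 1 + 4 + 3 + 2 + 1) / 10 = 2.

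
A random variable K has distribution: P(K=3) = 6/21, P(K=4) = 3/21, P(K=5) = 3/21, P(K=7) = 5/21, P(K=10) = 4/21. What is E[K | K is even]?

P(K is even) = 1/3.
Σ over the event: 4·1/7 + 10·4/21 = 52/21.
E[K | K is even] = (52/21) / (1/3) = 52/7.

52/7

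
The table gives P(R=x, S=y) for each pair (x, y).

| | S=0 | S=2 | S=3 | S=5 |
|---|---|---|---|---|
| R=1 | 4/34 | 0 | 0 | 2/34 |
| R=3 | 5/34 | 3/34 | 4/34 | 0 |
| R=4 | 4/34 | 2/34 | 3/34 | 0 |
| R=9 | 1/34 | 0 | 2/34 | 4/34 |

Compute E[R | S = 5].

19/3

P(S = 5) = 3/17.
Summing R·P(R=x,S=y) over the conditioning event gives 19/17.
E[R | S = 5] = (19/17) / (3/17) = 19/3.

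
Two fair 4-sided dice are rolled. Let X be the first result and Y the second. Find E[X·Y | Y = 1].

Outcomes with Y = 1: (1,1), (2,1), (3,1), (4,1), each with probability 1/16.
E[X·Y | Y = 1] = (1 + 2 + 3 + 4) / 4 = 5/2.

5/2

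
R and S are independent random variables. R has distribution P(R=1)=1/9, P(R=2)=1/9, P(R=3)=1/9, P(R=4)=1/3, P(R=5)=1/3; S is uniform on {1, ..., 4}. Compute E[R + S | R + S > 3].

214/33

P(R + S > 3) = 11/12.
Summing (R+S)·P(x,y) over outcomes with R + S > 3 gives 107/18.
E[R + S | R + S > 3] = (107/18) / (11/12) = 214/33.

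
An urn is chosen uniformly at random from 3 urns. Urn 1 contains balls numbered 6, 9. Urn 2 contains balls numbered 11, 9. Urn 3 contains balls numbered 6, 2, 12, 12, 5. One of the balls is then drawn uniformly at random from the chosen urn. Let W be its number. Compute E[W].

E[W | urn 1] = (6+9)/2 = 15/2.
E[W | urn 2] = (11+9)/2 = 10.
E[W | urn 3] = (6+2+12+12+5)/5 = 37/5.
By the law of total expectation,
E[W] = (1/3)·(15/2) + (1/3)·(10) + (1/3)·(37/5) = 83/10.

83/10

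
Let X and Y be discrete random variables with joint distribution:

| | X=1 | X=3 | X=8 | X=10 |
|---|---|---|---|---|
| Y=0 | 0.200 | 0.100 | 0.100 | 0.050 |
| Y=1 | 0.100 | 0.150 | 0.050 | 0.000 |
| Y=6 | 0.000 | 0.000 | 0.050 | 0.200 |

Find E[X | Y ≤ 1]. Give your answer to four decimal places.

3.6667

P(Y ≤ 1) = 0.750.
Σ X·P over the event = 1·(0.200) + 1·(0.100) + 3·(0.100) + 3·(0.150) + 8·(0.100) + 8·(0.050) + 10·(0.050) = 2.750.
E[X | Y ≤ 1] = (2.750) / (0.750) = 3.6667.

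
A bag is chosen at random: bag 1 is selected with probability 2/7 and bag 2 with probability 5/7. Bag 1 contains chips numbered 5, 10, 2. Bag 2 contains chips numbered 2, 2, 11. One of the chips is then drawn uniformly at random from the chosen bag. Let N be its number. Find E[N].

109/21

E[N | bag 1] = (5+10+2)/3 = 17/3.
E[N | bag 2] = (2+2+11)/3 = 5.
E[N] = (2/7)·(17/3) + (5/7)·(5) = 109/21.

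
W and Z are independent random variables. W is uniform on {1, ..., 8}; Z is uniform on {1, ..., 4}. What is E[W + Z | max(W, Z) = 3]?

24/5

Outcomes with max(W, Z) = 3: (1,3), (2,3), (3,1), (3,2), (3,3), each with probability 1/32.
E[W + Z | max(W, Z) = 3] = (4 + 5 + 4 + 5 + 6) / 5 = 24/5.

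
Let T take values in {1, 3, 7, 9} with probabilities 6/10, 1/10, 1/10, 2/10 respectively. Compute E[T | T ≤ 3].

9/7

P(T ≤ 3) = 7/10.
Σ over the event: 1·3/5 + 3·1/10 = 9/10.
E[T | T ≤ 3] = (9/10) / (7/10) = 9/7.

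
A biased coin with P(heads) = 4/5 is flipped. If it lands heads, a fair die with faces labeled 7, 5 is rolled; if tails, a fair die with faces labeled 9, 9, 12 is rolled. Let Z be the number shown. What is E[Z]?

E[Z | heads] = (7+5)/2 = 6.
E[Z | tails] = (9+9+12)/3 = 10.
E[Z] = (4/5)·(6) + (1/5)·(10) = 34/5.

34/5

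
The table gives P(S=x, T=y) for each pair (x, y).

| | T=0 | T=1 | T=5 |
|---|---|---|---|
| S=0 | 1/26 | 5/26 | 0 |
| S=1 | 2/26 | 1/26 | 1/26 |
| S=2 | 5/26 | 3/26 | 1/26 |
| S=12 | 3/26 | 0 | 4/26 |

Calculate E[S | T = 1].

P(T = 1) = 9/26.
Σ S·P over the event = 0·(5/26) + 1·(1/26) + 2·(3/26) = 7/26.
E[S | T = 1] = (7/26) / (9/26) = 7/9.

7/9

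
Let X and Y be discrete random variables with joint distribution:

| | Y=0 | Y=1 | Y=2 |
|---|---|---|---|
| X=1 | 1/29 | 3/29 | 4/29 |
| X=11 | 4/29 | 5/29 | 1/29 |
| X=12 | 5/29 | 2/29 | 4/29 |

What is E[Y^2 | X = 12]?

P(X = 12) = 11/29.
Summing Y^2·P(X=x,Y=y) over the conditioning event gives 18/29.
E[Y^2 | X = 12] = (18/29) / (11/29) = 18/11.

18/11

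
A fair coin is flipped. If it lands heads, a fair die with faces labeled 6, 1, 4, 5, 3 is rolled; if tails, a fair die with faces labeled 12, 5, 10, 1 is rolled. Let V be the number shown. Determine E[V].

27/5

E[V | heads] = (6+1+4+5+3)/5 = 19/5.
E[V | tails] = (12+5+10+1)/4 = 7.
E[V] = (1/2)·(19/5) + (1/2)·(7) = 27/5.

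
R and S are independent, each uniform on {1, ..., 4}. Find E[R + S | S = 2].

P(S = 2) = 1/4.
Summing (R+S)·P(x,y) over outcomes with S = 2 gives 9/8.
E[R + S | S = 2] = (9/8) / (1/4) = 9/2.

9/2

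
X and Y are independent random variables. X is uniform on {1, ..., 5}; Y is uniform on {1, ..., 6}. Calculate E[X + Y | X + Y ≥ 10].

Outcomes with X + Y ≥ 10: (4,6), (5,5), (5,6), each with probability 1/30.
E[X + Y | X + Y ≥ 10] = (10 + 10 + 11) / 3 = 31/3.

31/3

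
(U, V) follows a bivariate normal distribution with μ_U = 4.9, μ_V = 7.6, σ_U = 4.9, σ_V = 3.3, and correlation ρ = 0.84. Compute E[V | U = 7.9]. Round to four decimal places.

For a bivariate normal, E[V | U=x] = μ_V + ρ·(σ_V/σ_U)·(x − μ_U).
E[V | U=7.9] = 7.6 + (0.84)·(3.3/4.9)·(7.9 − (4.9)) = 7.6 + (0.56571)·(3) = 9.2971.

9.2971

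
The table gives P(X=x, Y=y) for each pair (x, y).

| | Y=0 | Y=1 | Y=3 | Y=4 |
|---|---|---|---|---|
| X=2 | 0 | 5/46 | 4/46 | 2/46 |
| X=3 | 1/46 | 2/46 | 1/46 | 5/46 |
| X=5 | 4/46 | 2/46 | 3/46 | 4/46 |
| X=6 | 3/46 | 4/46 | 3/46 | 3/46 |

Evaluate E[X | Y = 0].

P(Y = 0) = 4/23.
Σ X·P over the event = 3·(1/46) + 5·(4/46) + 6·(3/46) = 41/46.
E[X | Y = 0] = (41/46) / (4/23) = 41/8.

41/8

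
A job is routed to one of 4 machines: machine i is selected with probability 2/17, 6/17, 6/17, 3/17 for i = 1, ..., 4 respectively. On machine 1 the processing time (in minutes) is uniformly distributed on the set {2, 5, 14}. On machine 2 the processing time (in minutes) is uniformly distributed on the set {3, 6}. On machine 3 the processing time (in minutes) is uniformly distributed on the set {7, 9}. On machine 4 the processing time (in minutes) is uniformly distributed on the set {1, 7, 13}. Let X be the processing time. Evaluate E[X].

E[X | machine 1] = (2+5+14)/3 = 7.
E[X | machine 2] = (3+6)/2 = 9/2.
E[X | machine 3] = (7+9)/2 = 8.
E[X | machine 4] = (1+7+13)/3 = 7.
E[X] = (2/17)·(7) + (6/17)·(9/2) + (6/17)·(8) + (3/17)·(7) = 110/17.

110/17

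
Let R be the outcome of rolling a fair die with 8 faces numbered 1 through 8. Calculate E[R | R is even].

Given R is even, R is equally likely to be any of {2, 4, 6, 8}.
E[R | R is even] = (2 + 4 + 6 + 8) / 4 = 5.

5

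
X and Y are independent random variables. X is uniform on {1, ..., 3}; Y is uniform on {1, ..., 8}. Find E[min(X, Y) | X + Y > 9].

8/3

Outcomes with X + Y > 9: (2,8), (3,7), (3,8), each with probability 1/24.
E[min(X, Y) | X + Y > 9] = (2 + 3 + 3) / 3 = 8/3.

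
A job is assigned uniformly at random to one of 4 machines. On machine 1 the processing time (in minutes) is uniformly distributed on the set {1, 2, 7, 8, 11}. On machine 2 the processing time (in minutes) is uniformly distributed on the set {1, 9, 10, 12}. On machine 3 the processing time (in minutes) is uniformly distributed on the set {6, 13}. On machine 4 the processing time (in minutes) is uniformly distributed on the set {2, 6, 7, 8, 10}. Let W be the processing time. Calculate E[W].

299/40

E[W | machine 1] = (1+2+7+8+11)/5 = 29/5.
E[W | machine 2] = (1+9+10+12)/4 = 8.
E[W | machine 3] = (6+13)/2 = 19/2.
E[W | machine 4] = (2+6+7+8+10)/5 = 33/5.
By the law of total expectation,
E[W] = (1/4)·(29/5) + (1/4)·(8) + (1/4)·(19/2) + (1/4)·(33/5) = 299/40.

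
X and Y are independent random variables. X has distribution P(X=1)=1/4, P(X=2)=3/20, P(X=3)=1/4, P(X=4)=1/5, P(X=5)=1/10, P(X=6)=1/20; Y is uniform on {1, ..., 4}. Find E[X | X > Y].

4

P(X > Y) = 37/80.
Summing X·P(x,y) over outcomes with X > Y gives 37/20.
E[X | X > Y] = (37/20) / (37/80) = 4.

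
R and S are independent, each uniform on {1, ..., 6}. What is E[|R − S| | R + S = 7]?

3

Outcomes with R + S = 7: (1,6), (2,5), (3,4), (4,3), (5,2), (6,1), each with probability 1/36.
E[|R − S| | R + S = 7] = (5 + 3 + 1 + 1 + 3 + 5) / 6 = 3.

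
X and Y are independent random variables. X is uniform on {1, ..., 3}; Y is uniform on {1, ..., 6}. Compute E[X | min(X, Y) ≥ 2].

Outcomes with min(X, Y) ≥ 2: (2,2), (2,3), (2,4), (2,5), (2,6), (3,2), (3,3), (3,4), (3,5), (3,6), each with probability 1/18.
E[X | min(X, Y) ≥ 2] = (2 + 2 + 2 + 2 + 2 + 3 + 3 + 3 + 3 + 3) / 10 = 5/2.

5/2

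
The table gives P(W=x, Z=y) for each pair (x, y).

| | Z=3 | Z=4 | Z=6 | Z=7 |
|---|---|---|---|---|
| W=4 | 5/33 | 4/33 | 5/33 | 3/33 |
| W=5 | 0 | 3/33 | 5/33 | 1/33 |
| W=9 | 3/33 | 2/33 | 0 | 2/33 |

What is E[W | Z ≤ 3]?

47/8

P(Z ≤ 3) = 8/33.
Summing W·P(W=x,Z=y) over the conditioning event gives 47/33.
E[W | Z ≤ 3] = (47/33) / (8/33) = 47/8.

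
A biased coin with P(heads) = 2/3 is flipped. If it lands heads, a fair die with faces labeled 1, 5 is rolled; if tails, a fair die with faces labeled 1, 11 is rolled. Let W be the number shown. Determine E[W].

4

E[W | heads] = (1+5)/2 = 3.
E[W | tails] = (1+11)/2 = 6.
E[W] = (2/3)·(3) + (1/3)·(6) = 4.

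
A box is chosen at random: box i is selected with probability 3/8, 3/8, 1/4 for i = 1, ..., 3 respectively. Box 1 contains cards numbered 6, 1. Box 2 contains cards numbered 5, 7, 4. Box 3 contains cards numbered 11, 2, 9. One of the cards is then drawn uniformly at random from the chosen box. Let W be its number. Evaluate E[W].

E[W | box 1] = (6+1)/2 = 7/2.
E[W | box 2] = (5+7+4)/3 = 16/3.
E[W | box 3] = (11+2+9)/3 = 22/3.
E[W] = (3/8)·(7/2) + (3/8)·(16/3) + (1/4)·(22/3) = 247/48.

247/48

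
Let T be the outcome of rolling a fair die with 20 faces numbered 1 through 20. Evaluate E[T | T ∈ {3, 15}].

9

P(T ∈ {3, 15}) = 1/10.
Σ over the event: 3·1/20 + 15·1/20 = 9/10.
E[T | T ∈ {3, 15}] = (9/10) / (1/10) = 9.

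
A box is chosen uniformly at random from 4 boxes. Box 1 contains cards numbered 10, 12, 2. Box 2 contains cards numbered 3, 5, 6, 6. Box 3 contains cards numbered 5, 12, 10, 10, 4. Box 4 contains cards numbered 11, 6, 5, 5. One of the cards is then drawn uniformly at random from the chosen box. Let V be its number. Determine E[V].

E[V | box 1] = (10+12+2)/3 = 8.
E[V | box 2] = (3+5+6+6)/4 = 5.
E[V | box 3] = (5+12+10+10+4)/5 = 41/5.
E[V | box 4] = (11+6+5+5)/4 = 27/4.
E[V] = (1/4)·(8) + (1/4)·(5) + (1/4)·(41/5) + (1/4)·(27/4) = 559/80.

559/80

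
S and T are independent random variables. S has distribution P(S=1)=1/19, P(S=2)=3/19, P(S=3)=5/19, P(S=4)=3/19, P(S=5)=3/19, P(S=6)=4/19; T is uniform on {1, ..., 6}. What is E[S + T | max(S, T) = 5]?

P(max(S, T) = 5) = 9/38.
Summing (S+T)·P(x,y) over outcomes with max(S, T) = 5 gives 107/57.
E[S + T | max(S, T) = 5] = (107/57) / (9/38) = 214/27.

214/27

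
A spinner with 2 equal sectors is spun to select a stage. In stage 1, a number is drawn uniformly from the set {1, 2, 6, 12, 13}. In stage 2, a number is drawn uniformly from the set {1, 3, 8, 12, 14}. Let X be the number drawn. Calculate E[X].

E[X | stage 1] = (1+2+6+12+13)/5 = 34/5.
E[X | stage 2] = (1+3+8+12+14)/5 = 38/5.
By the law of total expectation,
E[X] = (1/2)·(34/5) + (1/2)·(38/5) = 36/5.

36/5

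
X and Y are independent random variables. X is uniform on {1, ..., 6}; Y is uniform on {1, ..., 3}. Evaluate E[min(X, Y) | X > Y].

P(X > Y) = 2/3.
Summing min(X,Y)·P(x,y) over outcomes with X > Y gives 11/9.
E[min(X, Y) | X > Y] = (11/9) / (2/3) = 11/6.

11/6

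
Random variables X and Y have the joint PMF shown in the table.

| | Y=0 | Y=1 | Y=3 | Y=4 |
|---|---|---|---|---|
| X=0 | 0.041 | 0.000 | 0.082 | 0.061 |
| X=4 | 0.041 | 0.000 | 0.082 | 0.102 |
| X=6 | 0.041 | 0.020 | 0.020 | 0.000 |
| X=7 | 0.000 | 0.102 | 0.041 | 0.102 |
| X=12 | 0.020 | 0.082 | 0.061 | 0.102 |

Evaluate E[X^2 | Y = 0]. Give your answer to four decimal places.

35.0490

P(Y = 0) = 0.143.
Σ X^2·P over the event = 0·(0.041) + 16·(0.041) + 36·(0.041) + 144·(0.020) = 5.012.
E[X^2 | Y = 0] = (5.012) / (0.143) = 35.0490.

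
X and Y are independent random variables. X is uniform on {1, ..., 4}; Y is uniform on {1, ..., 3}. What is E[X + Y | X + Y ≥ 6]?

Outcomes with X + Y ≥ 6: (3,3), (4,2), (4,3), each with probability 1/12.
E[X + Y | X + Y ≥ 6] = (6 + 6 + 7) / 3 = 19/3.

19/3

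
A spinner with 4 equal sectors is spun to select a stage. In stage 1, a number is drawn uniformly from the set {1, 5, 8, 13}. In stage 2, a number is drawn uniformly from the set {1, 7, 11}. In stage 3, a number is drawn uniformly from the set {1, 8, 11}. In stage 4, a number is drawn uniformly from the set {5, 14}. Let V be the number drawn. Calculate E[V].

117/16

E[V | stage 1] = (1+5+8+13)/4 = 27/4.
E[V | stage 2] = (1+7+11)/3 = 19/3.
E[V | stage 3] = (1+8+11)/3 = 20/3.
E[V | stage 4] = (5+14)/2 = 19/2.
By the law of total expectation,
E[V] = (1/4)·(27/4) + (1/4)·(19/3) + (1/4)·(20/3) + (1/4)·(19/2) = 117/16.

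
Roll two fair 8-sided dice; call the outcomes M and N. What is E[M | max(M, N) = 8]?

P(max(M, N) = 8) = 15/64.
Summing M·P(x,y) over outcomes with max(M, N) = 8 gives 23/16.
E[M | max(M, N) = 8] = (23/16) / (15/64) = 92/15.

92/15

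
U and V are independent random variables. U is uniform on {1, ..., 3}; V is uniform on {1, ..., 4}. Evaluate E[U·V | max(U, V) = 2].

8/3

Outcomes with max(U, V) = 2: (1,2), (2,1), (2,2), each with probability 1/12.
E[U·V | max(U, V) = 2] = (2 + 2 + 4) / 3 = 8/3.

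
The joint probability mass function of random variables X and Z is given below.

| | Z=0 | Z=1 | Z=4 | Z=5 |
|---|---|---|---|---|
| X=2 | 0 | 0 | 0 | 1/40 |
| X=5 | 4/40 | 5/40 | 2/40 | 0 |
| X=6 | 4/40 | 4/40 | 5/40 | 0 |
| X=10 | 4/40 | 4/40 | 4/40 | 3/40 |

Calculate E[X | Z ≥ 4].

112/15

P(Z ≥ 4) = 3/8.
Σ X·P over the event = 2·(1/40) + 5·(2/40) + 6·(5/40) + 10·(4/40) + 10·(3/40) = 14/5.
E[X | Z ≥ 4] = (14/5) / (3/8) = 112/15.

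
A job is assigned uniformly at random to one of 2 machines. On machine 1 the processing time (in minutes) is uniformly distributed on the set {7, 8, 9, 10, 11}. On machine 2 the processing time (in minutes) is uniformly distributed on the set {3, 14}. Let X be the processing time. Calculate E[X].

35/4

E[X | machine 1] = (7+8+9+10+11)/5 = 9.
E[X | machine 2] = (3+14)/2 = 17/2.
E[X] = (1/2)·(9) + (1/2)·(17/2) = 35/4.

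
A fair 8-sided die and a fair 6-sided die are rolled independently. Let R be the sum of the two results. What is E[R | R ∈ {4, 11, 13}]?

82/9

P(R ∈ {4, 11, 13}) = 3/16.
Σ over the event: 4·1/16 + 11·1/12 + 13·1/24 = 41/24.
E[R | R ∈ {4, 11, 13}] = (41/24) / (3/16) = 82/9.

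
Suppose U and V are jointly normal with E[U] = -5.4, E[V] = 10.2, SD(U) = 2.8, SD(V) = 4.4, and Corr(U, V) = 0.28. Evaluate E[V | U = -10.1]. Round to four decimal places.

8.1320

For a bivariate normal, E[V | U=x] = μ_V + ρ·(σ_V/σ_U)·(x − μ_U).
E[V | U=-10.1] = 10.2 + (0.28)·(4.4/2.8)·(-10.1 − (-5.4)) = 10.2 + (0.44)·(-4.7) = 8.1320.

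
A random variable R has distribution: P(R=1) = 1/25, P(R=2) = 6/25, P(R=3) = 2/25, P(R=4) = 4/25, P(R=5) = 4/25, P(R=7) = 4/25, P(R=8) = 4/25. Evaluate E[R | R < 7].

P(R < 7) = 17/25.
Σ over the event: 1·1/25 + 2·6/25 + 3·2/25 + 4·4/25 + 5·4/25 = 11/5.
E[R | R < 7] = (11/5) / (17/25) = 55/17.

55/17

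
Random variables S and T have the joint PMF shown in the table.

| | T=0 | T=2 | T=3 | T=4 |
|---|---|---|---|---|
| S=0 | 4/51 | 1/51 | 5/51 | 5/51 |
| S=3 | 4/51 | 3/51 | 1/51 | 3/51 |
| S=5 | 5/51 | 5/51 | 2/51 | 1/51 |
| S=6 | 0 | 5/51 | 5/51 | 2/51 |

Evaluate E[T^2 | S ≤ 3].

99/13

P(S ≤ 3) = 26/51.
Σ T^2·P over the event = 0·(4/51) + 4·(1/51) + 9·(5/51) + 16·(5/51) + 0·(4/51) + 4·(3/51) + 9·(1/51) + 16·(3/51) = 66/17.
E[T^2 | S ≤ 3] = (66/17) / (26/51) = 99/13.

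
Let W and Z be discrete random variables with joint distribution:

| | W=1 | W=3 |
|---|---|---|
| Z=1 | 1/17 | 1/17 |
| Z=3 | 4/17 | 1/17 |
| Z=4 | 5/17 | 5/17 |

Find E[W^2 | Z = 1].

P(Z = 1) = 2/17.
Σ W^2·P over the event = 1·(1/17) + 9·(1/17) = 10/17.
E[W^2 | Z = 1] = (10/17) / (2/17) = 5.

5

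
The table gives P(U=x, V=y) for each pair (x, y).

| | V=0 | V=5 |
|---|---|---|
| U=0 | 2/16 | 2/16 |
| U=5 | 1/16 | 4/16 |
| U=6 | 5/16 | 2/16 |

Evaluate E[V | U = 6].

10/7

P(U = 6) = 7/16.
Summing V·P(U=x,V=y) over the conditioning event gives 5/8.
E[V | U = 6] = (5/8) / (7/16) = 10/7.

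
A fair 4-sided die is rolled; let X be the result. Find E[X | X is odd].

Given X is odd, X is equally likely to be any of {1, 3}.
E[X | X is odd] = (1 + 3) / 2 = 2.

2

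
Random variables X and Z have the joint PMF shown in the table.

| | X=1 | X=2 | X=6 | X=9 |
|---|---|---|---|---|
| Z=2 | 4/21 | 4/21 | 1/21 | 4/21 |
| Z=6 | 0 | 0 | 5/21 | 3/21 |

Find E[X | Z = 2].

P(Z = 2) = 13/21.
Σ X·P over the event = 1·(4/21) + 2·(4/21) + 6·(1/21) + 9·(4/21) = 18/7.
E[X | Z = 2] = (18/7) / (13/21) = 54/13.

54/13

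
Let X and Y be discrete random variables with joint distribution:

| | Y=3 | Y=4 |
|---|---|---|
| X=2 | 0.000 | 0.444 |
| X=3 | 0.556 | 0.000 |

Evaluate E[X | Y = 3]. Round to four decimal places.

P(Y = 3) = 0.556.
Σ X·P over the event = 3·(0.556) = 1.668.
E[X | Y = 3] = (1.668) / (0.556) = 3.0000.

3.0000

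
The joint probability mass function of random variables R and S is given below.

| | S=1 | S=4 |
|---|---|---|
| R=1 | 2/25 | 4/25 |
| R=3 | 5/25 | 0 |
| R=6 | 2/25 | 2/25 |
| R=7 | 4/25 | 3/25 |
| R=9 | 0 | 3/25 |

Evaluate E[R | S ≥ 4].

P(S ≥ 4) = 12/25.
Σ R·P over the event = 1·(4/25) + 6·(2/25) + 7·(3/25) + 9·(3/25) = 64/25.
E[R | S ≥ 4] = (64/25) / (12/25) = 16/3.

16/3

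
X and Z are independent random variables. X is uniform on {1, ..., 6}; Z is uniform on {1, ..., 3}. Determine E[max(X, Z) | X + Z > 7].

17/3

Outcomes with X + Z > 7: (5,3), (6,2), (6,3), each with probability 1/18.
E[max(X, Z) | X + Z > 7] = (5 + 6 + 6) / 3 = 17/3.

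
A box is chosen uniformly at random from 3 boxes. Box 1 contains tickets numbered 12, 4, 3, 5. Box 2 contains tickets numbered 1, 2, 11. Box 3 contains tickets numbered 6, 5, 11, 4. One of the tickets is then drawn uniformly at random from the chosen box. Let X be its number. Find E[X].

E[X | box 1] = (12+4+3+5)/4 = 6.
E[X | box 2] = (1+2+11)/3 = 14/3.
E[X | box 3] = (6+5+11+4)/4 = 13/2.
By the law of total expectation,
E[X] = (1/3)·(6) + (1/3)·(14/3) + (1/3)·(13/2) = 103/18.

103/18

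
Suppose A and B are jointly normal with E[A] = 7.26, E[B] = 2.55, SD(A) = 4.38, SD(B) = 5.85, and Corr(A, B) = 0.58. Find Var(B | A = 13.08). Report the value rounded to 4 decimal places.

The conditional variance in a bivariate normal is σ_B²(1 − ρ²), independent of x.
Var(B | A=13.08) = (5.85)²·(1 − (0.58)²) = 34.2225·0.6636 = 22.7101.

22.7101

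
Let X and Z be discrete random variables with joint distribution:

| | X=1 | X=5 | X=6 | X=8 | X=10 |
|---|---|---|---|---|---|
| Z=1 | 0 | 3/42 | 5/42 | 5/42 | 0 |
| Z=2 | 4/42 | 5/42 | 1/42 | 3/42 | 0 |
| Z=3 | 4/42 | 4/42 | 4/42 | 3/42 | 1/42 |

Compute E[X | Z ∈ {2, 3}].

141/29

P(Z ∈ {2, 3}) = 29/42.
Summing X·P(X=x,Z=y) over the conditioning event gives 47/14.
E[X | Z ∈ {2, 3}] = (47/14) / (29/42) = 141/29.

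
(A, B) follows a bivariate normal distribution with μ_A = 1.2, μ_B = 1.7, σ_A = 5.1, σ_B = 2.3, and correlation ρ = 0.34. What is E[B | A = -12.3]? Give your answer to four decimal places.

-0.3700

For a bivariate normal, E[B | A=x] = μ_B + ρ·(σ_B/σ_A)·(x − μ_A).
E[B | A=-12.3] = 1.7 + (0.34)·(2.3/5.1)·(-12.3 − (1.2)) = 1.7 + (0.15333)·(-13.5) = -0.3700.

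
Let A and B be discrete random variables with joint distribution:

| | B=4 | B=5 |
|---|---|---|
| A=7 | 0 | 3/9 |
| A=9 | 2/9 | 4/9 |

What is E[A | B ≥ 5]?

P(B ≥ 5) = 7/9.
Σ A·P over the event = 7·(3/9) + 9·(4/9) = 19/3.
E[A | B ≥ 5] = (19/3) / (7/9) = 57/7.

57/7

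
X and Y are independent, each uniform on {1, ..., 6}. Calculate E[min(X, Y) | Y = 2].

Outcomes with Y = 2: (1,2), (2,2), (3,2), (4,2), (5,2), (6,2), each with probability 1/36.
E[min(X, Y) | Y = 2] = (1 + 2 + 2 + 2 + 2 + 2) / 6 = 11/6.

11/6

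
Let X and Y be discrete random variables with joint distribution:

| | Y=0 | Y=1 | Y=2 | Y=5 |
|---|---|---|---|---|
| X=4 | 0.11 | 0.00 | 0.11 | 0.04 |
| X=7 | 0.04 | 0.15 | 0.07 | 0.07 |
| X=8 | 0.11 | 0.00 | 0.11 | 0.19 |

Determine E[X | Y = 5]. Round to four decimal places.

7.2333

P(Y = 5) = 0.30.
Σ X·P over the event = 4·(0.04) + 7·(0.07) + 8·(0.19) = 2.17.
E[X | Y = 5] = (2.17) / (0.30) = 7.2333.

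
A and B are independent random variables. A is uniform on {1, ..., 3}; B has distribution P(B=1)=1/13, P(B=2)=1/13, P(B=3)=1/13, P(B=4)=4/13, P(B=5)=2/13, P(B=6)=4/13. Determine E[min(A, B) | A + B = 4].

P(A + B = 4) = 1/13.
Summing min(A,B)·P(x,y) over outcomes with A + B = 4 gives 4/39.
E[min(A, B) | A + B = 4] = (4/39) / (1/13) = 4/3.

4/3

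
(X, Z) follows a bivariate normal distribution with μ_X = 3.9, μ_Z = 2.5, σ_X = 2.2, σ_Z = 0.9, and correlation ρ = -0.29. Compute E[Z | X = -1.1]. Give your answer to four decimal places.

3.0932

E[Z | X=x] = μ_Z + ρ(σ_Z/σ_X)(x − μ_X) for jointly normal variables.
E[Z | X=-1.1] = 2.5 + (-0.29)·(0.9/2.2)·(-1.1 − (3.9)) = 2.5 + (-0.11864)·(-5) = 3.0932.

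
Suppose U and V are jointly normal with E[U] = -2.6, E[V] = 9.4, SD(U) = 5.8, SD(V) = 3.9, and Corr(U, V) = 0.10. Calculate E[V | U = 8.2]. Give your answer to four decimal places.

10.1262

For a bivariate normal, E[V | U=x] = μ_V + ρ·(σ_V/σ_U)·(x − μ_U).
E[V | U=8.2] = 9.4 + (0.10)·(3.9/5.8)·(8.2 − (-2.6)) = 9.4 + (0.067241)·(10.8) = 10.1262.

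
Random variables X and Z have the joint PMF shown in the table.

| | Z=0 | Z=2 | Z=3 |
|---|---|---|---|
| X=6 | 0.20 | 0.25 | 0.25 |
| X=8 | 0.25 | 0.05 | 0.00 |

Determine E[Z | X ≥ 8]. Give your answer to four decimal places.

P(X ≥ 8) = 0.30.
Σ Z·P over the event = 0·(0.25) + 2·(0.05) = 0.10.
E[Z | X ≥ 8] = (0.10) / (0.30) = 0.3333.

0.3333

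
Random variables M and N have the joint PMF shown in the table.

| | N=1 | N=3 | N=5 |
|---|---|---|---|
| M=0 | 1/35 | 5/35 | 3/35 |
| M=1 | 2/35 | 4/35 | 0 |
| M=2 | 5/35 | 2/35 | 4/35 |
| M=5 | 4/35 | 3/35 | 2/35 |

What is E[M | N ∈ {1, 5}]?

50/21

P(N ∈ {1, 5}) = 3/5.
Σ M·P over the event = 0·(1/35) + 0·(3/35) + 1·(2/35) + 2·(5/35) + 2·(4/35) + 5·(4/35) + 5·(2/35) = 10/7.
E[M | N ∈ {1, 5}] = (10/7) / (3/5) = 50/21.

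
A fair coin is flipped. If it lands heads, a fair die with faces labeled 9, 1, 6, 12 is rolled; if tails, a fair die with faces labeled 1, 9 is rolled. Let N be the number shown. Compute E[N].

E[N | heads] = (9+1+6+12)/4 = 7.
E[N | tails] = (1+9)/2 = 5.
By the law of total expectation,
E[N] = (1/2)·(7) + (1/2)·(5) = 6.

6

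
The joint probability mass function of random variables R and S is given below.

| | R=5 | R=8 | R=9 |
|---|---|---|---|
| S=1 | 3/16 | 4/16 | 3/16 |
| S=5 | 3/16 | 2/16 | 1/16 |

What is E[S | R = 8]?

P(R = 8) = 3/8.
Σ S·P over the event = 1·(4/16) + 5·(2/16) = 7/8.
E[S | R = 8] = (7/8) / (3/8) = 7/3.

7/3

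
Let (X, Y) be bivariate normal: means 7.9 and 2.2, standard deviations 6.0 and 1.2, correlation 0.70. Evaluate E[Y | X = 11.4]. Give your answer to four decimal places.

For a bivariate normal, E[Y | X=x] = μ_Y + ρ·(σ_Y/σ_X)·(x − μ_X).
E[Y | X=11.4] = 2.2 + (0.70)·(1.2/6.0)·(11.4 − (7.9)) = 2.2 + (0.14)·(3.5) = 2.6900.

2.6900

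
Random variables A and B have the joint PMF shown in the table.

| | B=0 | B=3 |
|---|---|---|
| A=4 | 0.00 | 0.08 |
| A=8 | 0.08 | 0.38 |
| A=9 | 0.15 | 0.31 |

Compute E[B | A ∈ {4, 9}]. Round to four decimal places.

2.1667

P(A ∈ {4, 9}) = 0.54.
Summing B·P(A=x,B=y) over the conditioning event gives 1.17.
E[B | A ∈ {4, 9}] = (1.17) / (0.54) = 2.1667.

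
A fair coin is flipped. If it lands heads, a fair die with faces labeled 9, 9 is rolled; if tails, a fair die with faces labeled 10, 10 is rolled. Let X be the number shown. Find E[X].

19/2

E[X | heads] = (9+9)/2 = 9.
E[X | tails] = (10+10)/2 = 10.
By the law of total expectation,
E[X] = (1/2)·(9) + (1/2)·(10) = 19/2.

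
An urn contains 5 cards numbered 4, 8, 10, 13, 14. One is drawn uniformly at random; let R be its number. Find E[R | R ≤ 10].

22/3

P(R ≤ 10) = 3/5.
Σ over the event: 4·1/5 + 8·1/5 + 10·1/5 = 22/5.
E[R | R ≤ 10] = (22/5) / (3/5) = 22/3.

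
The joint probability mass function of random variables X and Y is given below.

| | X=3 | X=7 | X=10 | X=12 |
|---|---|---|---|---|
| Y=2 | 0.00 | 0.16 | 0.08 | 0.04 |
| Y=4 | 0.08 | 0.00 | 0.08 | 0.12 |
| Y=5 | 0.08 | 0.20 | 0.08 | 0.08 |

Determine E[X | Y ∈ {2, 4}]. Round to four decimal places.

P(Y ∈ {2, 4}) = 0.56.
Σ X·P over the event = 3·(0.08) + 7·(0.16) + 10·(0.08) + 10·(0.08) + 12·(0.04) + 12·(0.12) = 4.88.
E[X | Y ∈ {2, 4}] = (4.88) / (0.56) = 8.7143.

8.7143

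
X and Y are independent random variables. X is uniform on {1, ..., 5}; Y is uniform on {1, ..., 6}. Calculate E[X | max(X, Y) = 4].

Outcomes with max(X, Y) = 4: (1,4), (2,4), (3,4), (4,1), (4,2), (4,3), (4,4), each with probability 1/30.
E[X | max(X, Y) = 4] = (1 + 2 + 3 + 4 + 4 + 4 + 4) / 7 = 22/7.

22/7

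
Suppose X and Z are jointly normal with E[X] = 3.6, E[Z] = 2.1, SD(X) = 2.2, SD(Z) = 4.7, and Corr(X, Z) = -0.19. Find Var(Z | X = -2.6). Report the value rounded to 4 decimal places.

For a bivariate normal, Var(Z | X=x) = σ_Z²(1 − ρ²).
Var(Z | X=-2.6) = (4.7)²·(1 − (-0.19)²) = 22.09·0.9639 = 21.2926.

21.2926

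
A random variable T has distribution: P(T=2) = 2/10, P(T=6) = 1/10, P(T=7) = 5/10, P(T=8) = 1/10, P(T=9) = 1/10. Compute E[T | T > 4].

29/4

P(T > 4) = 4/5.
Σ over the event: 6·1/10 + 7·1/2 + 8·1/10 + 9·1/10 = 29/5.
E[T | T > 4] = (29/5) / (4/5) = 29/4.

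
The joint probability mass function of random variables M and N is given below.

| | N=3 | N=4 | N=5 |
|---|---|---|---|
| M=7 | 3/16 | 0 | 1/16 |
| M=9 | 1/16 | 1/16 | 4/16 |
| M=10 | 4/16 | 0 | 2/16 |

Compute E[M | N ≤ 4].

79/9

P(N ≤ 4) = 9/16.
Σ M·P over the event = 7·(3/16) + 9·(1/16) + 9·(1/16) + 10·(4/16) = 79/16.
E[M | N ≤ 4] = (79/16) / (9/16) = 79/9.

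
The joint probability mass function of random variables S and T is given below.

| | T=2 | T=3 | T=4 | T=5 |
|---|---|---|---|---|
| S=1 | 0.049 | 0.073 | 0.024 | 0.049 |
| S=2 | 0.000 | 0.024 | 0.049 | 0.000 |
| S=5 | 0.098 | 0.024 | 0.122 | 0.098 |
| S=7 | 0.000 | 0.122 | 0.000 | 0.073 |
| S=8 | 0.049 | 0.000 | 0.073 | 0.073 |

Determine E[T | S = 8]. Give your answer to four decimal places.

P(S = 8) = 0.195.
Σ T·P over the event = 2·(0.049) + 4·(0.073) + 5·(0.073) = 0.755.
E[T | S = 8] = (0.755) / (0.195) = 3.8718.

3.8718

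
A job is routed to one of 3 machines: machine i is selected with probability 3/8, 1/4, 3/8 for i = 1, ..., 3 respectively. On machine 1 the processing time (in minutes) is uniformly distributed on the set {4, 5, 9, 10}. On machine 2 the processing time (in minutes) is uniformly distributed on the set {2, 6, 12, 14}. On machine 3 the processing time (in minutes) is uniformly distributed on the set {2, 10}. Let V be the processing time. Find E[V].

7

E[V | machine 1] = (4+5+9+10)/4 = 7.
E[V | machine 2] = (2+6+12+14)/4 = 17/2.
E[V | machine 3] = (2+10)/2 = 6.
By the law of total expectation,
E[V] = (3/8)·(7) + (1/4)·(17/2) + (3/8)·(6) = 7.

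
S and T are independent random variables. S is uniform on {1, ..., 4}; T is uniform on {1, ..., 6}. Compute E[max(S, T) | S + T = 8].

5

Outcomes with S + T = 8: (2,6), (3,5), (4,4), each with probability 1/24.
E[max(S, T) | S + T = 8] = (6 + 5 + 4) / 3 = 5.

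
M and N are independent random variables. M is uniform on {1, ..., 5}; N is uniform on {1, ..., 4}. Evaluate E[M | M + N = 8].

9/2

Outcomes with M + N = 8: (4,4), (5,3), each with probability 1/20.
E[M | M + N = 8] = (4 + 5) / 2 = 9/2.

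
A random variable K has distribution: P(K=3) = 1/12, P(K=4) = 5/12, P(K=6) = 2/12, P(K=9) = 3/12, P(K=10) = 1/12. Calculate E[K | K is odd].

P(K is odd) = 1/3.
Σ over the event: 3·1/12 + 9·1/4 = 5/2.
E[K | K is odd] = (5/2) / (1/3) = 15/2.

15/2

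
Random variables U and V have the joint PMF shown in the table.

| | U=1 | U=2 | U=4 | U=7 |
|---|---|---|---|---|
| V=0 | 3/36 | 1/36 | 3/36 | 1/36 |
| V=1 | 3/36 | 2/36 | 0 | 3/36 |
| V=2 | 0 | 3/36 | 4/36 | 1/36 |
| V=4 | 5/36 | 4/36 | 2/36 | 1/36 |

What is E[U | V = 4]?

P(V = 4) = 1/3.
Σ U·P over the event = 1·(5/36) + 2·(4/36) + 4·(2/36) + 7·(1/36) = 7/9.
E[U | V = 4] = (7/9) / (1/3) = 7/3.

7/3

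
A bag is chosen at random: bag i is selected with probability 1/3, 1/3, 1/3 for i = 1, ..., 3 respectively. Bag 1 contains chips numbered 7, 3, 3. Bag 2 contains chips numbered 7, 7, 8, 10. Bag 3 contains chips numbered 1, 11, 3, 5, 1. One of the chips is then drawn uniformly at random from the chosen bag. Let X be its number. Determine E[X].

248/45

E[X | bag 1] = (7+3+3)/3 = 13/3.
E[X | bag 2] = (7+7+8+10)/4 = 8.
E[X | bag 3] = (1+11+3+5+1)/5 = 21/5.
E[X] = (1/3)·(13/3) + (1/3)·(8) + (1/3)·(21/5) = 248/45.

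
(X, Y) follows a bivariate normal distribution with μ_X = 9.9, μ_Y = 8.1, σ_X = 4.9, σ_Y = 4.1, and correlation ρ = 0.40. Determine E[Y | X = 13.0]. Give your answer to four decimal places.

9.1376

For a bivariate normal, E[Y | X=x] = μ_Y + ρ·(σ_Y/σ_X)·(x − μ_X).
E[Y | X=13.0] = 8.1 + (0.40)·(4.1/4.9)·(13.0 − (9.9)) = 8.1 + (0.334694)·(3.1) = 9.1376.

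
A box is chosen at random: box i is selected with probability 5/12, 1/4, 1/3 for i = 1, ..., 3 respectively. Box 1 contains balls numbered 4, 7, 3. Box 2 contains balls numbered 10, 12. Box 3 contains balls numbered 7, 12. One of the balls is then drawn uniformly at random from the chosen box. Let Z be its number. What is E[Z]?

E[Z | box 1] = (4+7+3)/3 = 14/3.
E[Z | box 2] = (10+12)/2 = 11.
E[Z | box 3] = (7+12)/2 = 19/2.
By the law of total expectation,
E[Z] = (5/12)·(14/3) + (1/4)·(11) + (1/3)·(19/2) = 283/36.

283/36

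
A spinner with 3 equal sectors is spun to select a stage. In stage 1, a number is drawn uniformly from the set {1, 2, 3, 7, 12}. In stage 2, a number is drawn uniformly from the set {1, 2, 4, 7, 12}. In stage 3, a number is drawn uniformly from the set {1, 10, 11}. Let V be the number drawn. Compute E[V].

E[V | stage 1] = (1+2+3+7+12)/5 = 5.
E[V | stage 2] = (1+2+4+7+12)/5 = 26/5.
E[V | stage 3] = (1+10+11)/3 = 22/3.
By the law of total expectation,
E[V] = (1/3)·(5) + (1/3)·(26/5) + (1/3)·(22/3) = 263/45.

263/45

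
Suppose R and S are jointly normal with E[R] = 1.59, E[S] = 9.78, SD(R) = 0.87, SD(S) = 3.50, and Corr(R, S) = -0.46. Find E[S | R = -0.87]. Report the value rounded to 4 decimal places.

For a bivariate normal, E[S | R=x] = μ_S + ρ·(σ_S/σ_R)·(x − μ_R).
E[S | R=-0.87] = 9.78 + (-0.46)·(3.50/0.87)·(-0.87 − (1.59)) = 9.78 + (-1.85057)·(-2.46) = 14.3324.

14.3324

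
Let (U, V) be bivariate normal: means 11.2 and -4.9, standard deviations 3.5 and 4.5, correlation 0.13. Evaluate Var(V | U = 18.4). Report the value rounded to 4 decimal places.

19.9078

The conditional variance in a bivariate normal is σ_V²(1 − ρ²), independent of x.
Var(V | U=18.4) = (4.5)²·(1 − (0.13)²) = 20.25·0.9831 = 19.9078.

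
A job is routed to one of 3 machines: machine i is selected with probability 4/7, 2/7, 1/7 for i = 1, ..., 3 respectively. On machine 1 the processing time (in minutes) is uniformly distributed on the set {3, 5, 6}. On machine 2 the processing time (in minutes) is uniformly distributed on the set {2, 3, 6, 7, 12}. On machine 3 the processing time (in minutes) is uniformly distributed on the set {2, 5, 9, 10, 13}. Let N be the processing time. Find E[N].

577/105

E[N | machine 1] = (3+5+6)/3 = 14/3.
E[N | machine 2] = (2+3+6+7+12)/5 = 6.
E[N | machine 3] = (2+5+9+10+13)/5 = 39/5.
By the law of total expectation,
E[N] = (4/7)·(14/3) + (2/7)·(6) + (1/7)·(39/5) = 577/105.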